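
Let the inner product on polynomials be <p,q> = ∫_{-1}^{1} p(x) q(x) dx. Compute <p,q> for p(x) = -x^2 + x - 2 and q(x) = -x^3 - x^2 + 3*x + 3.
<p,q> = -32/3

Expand the product: p(x)·q(x) = x^5 - 2*x^3 + 2*x^2 - 3*x - 6.
∫_{-1}^{1} of each monomial x^k gives [2/(k+1) if k even, 0 if k odd]. Integrating term-by-term (or equivalently evaluating the antiderivative F(x) = x^6/6 - x^4/2 + 2*x^3/3 - 3*x^2/2 - 6*x at the endpoints):
  F(1) − F(−1) = -43/6 − (7/2) = -32/3.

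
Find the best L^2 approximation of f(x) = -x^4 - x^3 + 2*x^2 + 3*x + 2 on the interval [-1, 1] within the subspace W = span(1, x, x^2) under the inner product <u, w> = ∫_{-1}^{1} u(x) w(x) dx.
g(x) = 8*x^2/7 + 12*x/5 + 73/35

The best approximation g ∈ W is the orthogonal projection of f onto W. Writing g = a_0 + a_1 x + a_2 x^2, the coefficients solve the normal equations G · a = b where
  G_{ij} = <φ_i, φ_j> and b_i = <f, φ_i>, with φ_0 = 1, φ_1 = x, φ_2 = x^2.
G =
  [2, 0, 2/3]
  [0, 2/3, 0]
  [2/3, 0, 2/5],
b = (74/15, 8/5, 194/105).
Solving gives a_0 = 73/35, a_1 = 12/5, a_2 = 8/7, so
  g(x) = 8*x^2/7 + 12*x/5 + 73/35.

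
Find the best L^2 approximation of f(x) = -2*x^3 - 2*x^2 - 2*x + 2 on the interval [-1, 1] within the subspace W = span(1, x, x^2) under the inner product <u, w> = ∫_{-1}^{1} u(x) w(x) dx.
g(x) = -2*x^2 - 16*x/5 + 2

The best approximation g ∈ W is the orthogonal projection of f onto W. Writing g = a_0 + a_1 x + a_2 x^2, the coefficients solve the normal equations G · a = b where
  G_{ij} = <φ_i, φ_j> and b_i = <f, φ_i>, with φ_0 = 1, φ_1 = x, φ_2 = x^2.
G =
  [2, 0, 2/3]
  [0, 2/3, 0]
  [2/3, 0, 2/5],
b = (8/3, -32/15, 8/15).
Solving gives a_0 = 2, a_1 = -16/5, a_2 = -2, so
  g(x) = -2*x^2 - 16*x/5 + 2.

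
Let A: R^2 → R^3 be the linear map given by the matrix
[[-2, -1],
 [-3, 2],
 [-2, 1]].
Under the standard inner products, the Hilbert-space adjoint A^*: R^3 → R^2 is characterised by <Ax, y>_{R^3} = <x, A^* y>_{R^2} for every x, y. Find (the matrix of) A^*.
A^* = A^T =
[[-2, -3, -2],
 [-1, 2, 1]]

For real matrices with standard dot products, the defining identity <Ax, y> = <x, A^* y> gives (Ax)^T y = x^T (A^*) y, i.e. x^T A^T y = x^T (A^*) y. Since this holds for all x, y, we must have A^* = A^T. Therefore
A^* =
[[-2, -3, -2],
 [-1, 2, 1]].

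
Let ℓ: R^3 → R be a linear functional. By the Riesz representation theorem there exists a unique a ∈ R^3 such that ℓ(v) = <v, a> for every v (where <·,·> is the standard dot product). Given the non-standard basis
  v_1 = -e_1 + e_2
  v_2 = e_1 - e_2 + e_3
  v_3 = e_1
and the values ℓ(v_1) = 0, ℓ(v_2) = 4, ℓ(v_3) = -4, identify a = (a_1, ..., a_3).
a = (-4, -4, 4)

Write a = (a_1, ..., a_3) in the standard basis. For each basis vector v_i, ℓ(v_i) = <v_i, a> is a linear equation in the a_j's. Collect the n equations into a matrix system V a = ℓ, where row i of V is v_i (expressed in the standard basis). Since V is invertible (lower-triangular with 1s on the diagonal, up to permutation), solve by back-substitution:
  V =
[[-1, 1, 0],
 [1, -1, 1],
 [1, 0, 0]]
  V a = (0, 4, -4)
Solving gives a = (-4, -4, 4).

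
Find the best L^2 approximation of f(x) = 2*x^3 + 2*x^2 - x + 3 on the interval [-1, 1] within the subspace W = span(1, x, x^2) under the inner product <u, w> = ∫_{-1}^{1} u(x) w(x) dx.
g(x) = 2*x^2 + x/5 + 3

The best approximation g ∈ W is the orthogonal projection of f onto W. Writing g = a_0 + a_1 x + a_2 x^2, the coefficients solve the normal equations G · a = b where
  G_{ij} = <φ_i, φ_j> and b_i = <f, φ_i>, with φ_0 = 1, φ_1 = x, φ_2 = x^2.
G =
  [2, 0, 2/3]
  [0, 2/3, 0]
  [2/3, 0, 2/5],
b = (22/3, 2/15, 14/5).
Solving gives a_0 = 3, a_1 = 1/5, a_2 = 2, so
  g(x) = 2*x^2 + x/5 + 3.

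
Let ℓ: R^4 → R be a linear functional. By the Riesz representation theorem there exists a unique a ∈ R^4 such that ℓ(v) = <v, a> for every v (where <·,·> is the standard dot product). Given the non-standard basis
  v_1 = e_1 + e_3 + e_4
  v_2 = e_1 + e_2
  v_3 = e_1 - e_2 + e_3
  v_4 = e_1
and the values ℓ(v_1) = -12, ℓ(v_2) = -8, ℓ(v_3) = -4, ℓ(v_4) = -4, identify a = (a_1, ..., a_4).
a = (-4, -4, -4, -4)

Write a = (a_1, ..., a_4) in the standard basis. For each basis vector v_i, ℓ(v_i) = <v_i, a> is a linear equation in the a_j's. Collect the n equations into a matrix system V a = ℓ, where row i of V is v_i (expressed in the standard basis). Since V is invertible (lower-triangular with 1s on the diagonal, up to permutation), solve by back-substitution:
  V =
[[1, 0, 1, 1],
 [1, 1, 0, 0],
 [1, -1, 1, 0],
 [1, 0, 0, 0]]
  V a = (-12, -8, -4, -4)
Solving gives a = (-4, -4, -4, -4).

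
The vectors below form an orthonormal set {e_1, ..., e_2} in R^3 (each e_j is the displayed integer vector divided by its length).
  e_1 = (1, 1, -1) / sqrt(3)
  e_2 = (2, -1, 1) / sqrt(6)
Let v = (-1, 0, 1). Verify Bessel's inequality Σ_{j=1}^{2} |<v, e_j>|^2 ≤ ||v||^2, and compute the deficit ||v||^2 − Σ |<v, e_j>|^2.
Σ |<v, e_j>|^2 = 3/2; ||v||^2 = 2; deficit = 1/2

Write each e_j = u_j / sqrt(<u_j, u_j>) where u_j is the displayed integer vector. Then <v, e_j> = <v, u_j> / sqrt(<u_j, u_j>), so |<v, e_j>|^2 = <v, u_j>^2 / <u_j, u_j>.
Coefficients: <v, e_1> = -2/sqrt(3), <v, e_2> = -1/sqrt(6).
Square and sum: Σ |<v, e_j>|^2 = 3/2.
Compute ||v||^2 = v·v = 2.
Deficit = 2 − 3/2 = 1/2 ≥ 0, confirming Bessel's inequality. (The deficit equals ||v − Σ <v,e_j> e_j||^2, the squared distance from v to span{e_j}.)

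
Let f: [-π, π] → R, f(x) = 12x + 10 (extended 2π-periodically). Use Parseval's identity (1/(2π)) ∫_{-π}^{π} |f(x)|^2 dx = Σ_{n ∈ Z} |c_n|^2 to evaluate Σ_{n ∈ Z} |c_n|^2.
Σ |c_n|^2 = 48π^2 + 100

Expand and integrate term by term over [-π, π]:
  ∫ (12x)^2 dx = 144·(2π^3/3); ∫ 2·12·(10)·x dx = 0 (odd integrand); ∫ 10^2 dx = 100·2π.
So (1/(2π)) ∫_{-π}^{π} (12x + 10)^2 dx = 144π^2/3 + 100 = 48π^2 + 100.
Parseval ⇒ Σ |c_n|^2 = 48π^2 + 100.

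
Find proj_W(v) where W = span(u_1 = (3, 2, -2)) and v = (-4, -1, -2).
proj_W(v) = (-30/17, -20/17, 20/17)

Set up U = [u_1 | ... | u_1] ∈ R^(3×1). The projector onto W = col(U) is P = U (U^T U)^(-1) U^T.
Compute U^T U =
  [17],
and U^T v = (-10).
Solve U^T U · c = U^T v for the coefficients: c = (-10/17). The projection is proj_W(v) = U c.
Check: (v - proj_W(v)) · u_1 = 0  (should be 0).
Result: proj_W(v) = (-30/17, -20/17, 20/17).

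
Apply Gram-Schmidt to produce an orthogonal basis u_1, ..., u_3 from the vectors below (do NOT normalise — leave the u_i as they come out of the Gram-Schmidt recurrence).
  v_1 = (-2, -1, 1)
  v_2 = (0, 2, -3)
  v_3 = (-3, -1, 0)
Orthogonal basis:
  u_1 = (-2, -1, 1)
  u_2 = (-5/3, 7/6, -13/6)
  u_3 = (3/53, -18/53, -12/53)

Apply the Gram-Schmidt recurrence
  u_1 = v_1
  u_i = v_i − Σ_{j<i} ((v_i · u_j) / (u_j · u_j)) · u_j.

Step by step this gives:
  u_1 = (-2, -1, 1)
  u_2 = (-5/3, 7/6, -13/6)
  u_3 = (3/53, -18/53, -12/53)

Orthogonality check:
  u_2 · u_1 = 0 (should be 0)
  u_3 · u_1 = 0 (should be 0)
  u_3 · u_2 = 0 (should be 0)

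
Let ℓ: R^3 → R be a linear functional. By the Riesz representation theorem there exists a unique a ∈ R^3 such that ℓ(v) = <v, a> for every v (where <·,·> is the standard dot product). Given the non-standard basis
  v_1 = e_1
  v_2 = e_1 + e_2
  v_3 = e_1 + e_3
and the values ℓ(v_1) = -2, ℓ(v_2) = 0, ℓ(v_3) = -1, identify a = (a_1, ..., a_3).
a = (-2, 2, 1)

Write a = (a_1, ..., a_3) in the standard basis. For each basis vector v_i, ℓ(v_i) = <v_i, a> is a linear equation in the a_j's. Collect the n equations into a matrix system V a = ℓ, where row i of V is v_i (expressed in the standard basis). Since V is invertible (lower-triangular with 1s on the diagonal, up to permutation), solve by back-substitution:
  V =
[[1, 0, 0],
 [1, 1, 0],
 [1, 0, 1]]
  V a = (-2, 0, -1)
Solving gives a = (-2, 2, 1).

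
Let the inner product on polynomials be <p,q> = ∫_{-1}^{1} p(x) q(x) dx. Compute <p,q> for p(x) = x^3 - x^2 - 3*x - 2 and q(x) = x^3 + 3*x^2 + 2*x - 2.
<p,q> = 2/105

Expand the product: p(x)·q(x) = x^6 + 2*x^5 - 4*x^4 - 15*x^3 - 10*x^2 + 2*x + 4.
∫_{-1}^{1} of each monomial x^k gives [2/(k+1) if k even, 0 if k odd]. Integrating term-by-term (or equivalently evaluating the antiderivative F(x) = x^7/7 + x^6/3 - 4*x^5/5 - 15*x^4/4 - 10*x^3/3 + x^2 + 4*x at the endpoints):
  F(1) − F(−1) = -337/140 − (-1019/420) = 2/105.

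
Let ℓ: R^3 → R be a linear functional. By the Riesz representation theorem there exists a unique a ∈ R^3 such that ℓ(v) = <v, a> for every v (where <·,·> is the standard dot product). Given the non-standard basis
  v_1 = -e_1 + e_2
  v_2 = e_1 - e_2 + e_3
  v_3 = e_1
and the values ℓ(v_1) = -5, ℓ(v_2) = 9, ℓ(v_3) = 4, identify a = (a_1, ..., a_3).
a = (4, -1, 4)

Write a = (a_1, ..., a_3) in the standard basis. For each basis vector v_i, ℓ(v_i) = <v_i, a> is a linear equation in the a_j's. Collect the n equations into a matrix system V a = ℓ, where row i of V is v_i (expressed in the standard basis). Since V is invertible (lower-triangular with 1s on the diagonal, up to permutation), solve by back-substitution:
  V =
[[-1, 1, 0],
 [1, -1, 1],
 [1, 0, 0]]
  V a = (-5, 9, 4)
Solving gives a = (4, -1, 4).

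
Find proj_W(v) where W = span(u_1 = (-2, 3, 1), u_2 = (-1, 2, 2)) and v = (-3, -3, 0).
proj_W(v) = (3/13, -15/26, -21/26)

Set up U = [u_1 | ... | u_2] ∈ R^(3×2). The projector onto W = col(U) is P = U (U^T U)^(-1) U^T.
Compute U^T U =
  [14, 10]
  [10, 9],
and U^T v = (-3, -3).
Solve U^T U · c = U^T v for the coefficients: c = (3/26, -6/13). The projection is proj_W(v) = U c.
Check: (v - proj_W(v)) · u_1 = 0  (should be 0).
Check: (v - proj_W(v)) · u_2 = 0  (should be 0).
Result: proj_W(v) = (3/13, -15/26, -21/26).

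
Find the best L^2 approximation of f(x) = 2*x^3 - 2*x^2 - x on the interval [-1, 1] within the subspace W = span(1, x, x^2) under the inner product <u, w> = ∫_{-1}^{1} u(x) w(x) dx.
g(x) = -2*x^2 + x/5

The best approximation g ∈ W is the orthogonal projection of f onto W. Writing g = a_0 + a_1 x + a_2 x^2, the coefficients solve the normal equations G · a = b where
  G_{ij} = <φ_i, φ_j> and b_i = <f, φ_i>, with φ_0 = 1, φ_1 = x, φ_2 = x^2.
G =
  [2, 0, 2/3]
  [0, 2/3, 0]
  [2/3, 0, 2/5],
b = (-4/3, 2/15, -4/5).
Solving gives a_0 = 0, a_1 = 1/5, a_2 = -2, so
  g(x) = -2*x^2 + x/5.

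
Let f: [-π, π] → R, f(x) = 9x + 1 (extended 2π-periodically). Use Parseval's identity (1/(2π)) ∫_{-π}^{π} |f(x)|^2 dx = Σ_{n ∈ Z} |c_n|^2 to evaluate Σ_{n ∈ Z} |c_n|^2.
Σ |c_n|^2 = 27π^2 + 1

Expand and integrate term by term over [-π, π]:
  ∫ (9x)^2 dx = 81·(2π^3/3); ∫ 2·9·(1)·x dx = 0 (odd integrand); ∫ 1^2 dx = 1·2π.
So (1/(2π)) ∫_{-π}^{π} (9x + 1)^2 dx = 81π^2/3 + 1 = 27π^2 + 1.
Parseval ⇒ Σ |c_n|^2 = 27π^2 + 1.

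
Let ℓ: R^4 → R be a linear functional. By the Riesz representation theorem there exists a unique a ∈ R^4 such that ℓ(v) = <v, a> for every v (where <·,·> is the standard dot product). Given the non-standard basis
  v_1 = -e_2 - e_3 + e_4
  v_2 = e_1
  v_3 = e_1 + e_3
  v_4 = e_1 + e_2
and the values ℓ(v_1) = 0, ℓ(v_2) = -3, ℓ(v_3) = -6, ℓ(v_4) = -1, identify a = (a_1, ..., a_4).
a = (-3, 2, -3, -1)

Write a = (a_1, ..., a_4) in the standard basis. For each basis vector v_i, ℓ(v_i) = <v_i, a> is a linear equation in the a_j's. Collect the n equations into a matrix system V a = ℓ, where row i of V is v_i (expressed in the standard basis). Since V is invertible (lower-triangular with 1s on the diagonal, up to permutation), solve by back-substitution:
  V =
[[0, -1, -1, 1],
 [1, 0, 0, 0],
 [1, 0, 1, 0],
 [1, 1, 0, 0]]
  V a = (0, -3, -6, -1)
Solving gives a = (-3, 2, -3, -1).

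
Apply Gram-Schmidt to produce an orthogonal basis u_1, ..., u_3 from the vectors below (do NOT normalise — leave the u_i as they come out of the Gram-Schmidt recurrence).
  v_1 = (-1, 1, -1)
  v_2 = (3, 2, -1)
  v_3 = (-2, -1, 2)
Orthogonal basis:
  u_1 = (-1, 1, -1)
  u_2 = (3, 2, -1)
  u_3 = (-4/21, 16/21, 20/21)

Apply the Gram-Schmidt recurrence
  u_1 = v_1
  u_i = v_i − Σ_{j<i} ((v_i · u_j) / (u_j · u_j)) · u_j.

Step by step this gives:
  u_1 = (-1, 1, -1)
  u_2 = (3, 2, -1)
  u_3 = (-4/21, 16/21, 20/21)

Orthogonality check:
  u_2 · u_1 = 0 (should be 0)
  u_3 · u_1 = 0 (should be 0)
  u_3 · u_2 = 0 (should be 0)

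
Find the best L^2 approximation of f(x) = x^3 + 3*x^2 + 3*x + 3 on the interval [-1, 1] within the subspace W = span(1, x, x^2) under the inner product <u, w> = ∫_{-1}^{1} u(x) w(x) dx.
g(x) = 3*x^2 + 18*x/5 + 3

The best approximation g ∈ W is the orthogonal projection of f onto W. Writing g = a_0 + a_1 x + a_2 x^2, the coefficients solve the normal equations G · a = b where
  G_{ij} = <φ_i, φ_j> and b_i = <f, φ_i>, with φ_0 = 1, φ_1 = x, φ_2 = x^2.
G =
  [2, 0, 2/3]
  [0, 2/3, 0]
  [2/3, 0, 2/5],
b = (8, 12/5, 16/5).
Solving gives a_0 = 3, a_1 = 18/5, a_2 = 3, so
  g(x) = 3*x^2 + 18*x/5 + 3.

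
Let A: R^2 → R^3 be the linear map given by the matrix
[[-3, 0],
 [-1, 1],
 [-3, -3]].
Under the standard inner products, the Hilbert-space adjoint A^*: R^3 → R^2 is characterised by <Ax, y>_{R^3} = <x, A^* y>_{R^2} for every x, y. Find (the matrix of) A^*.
A^* = A^T =
[[-3, -1, -3],
 [0, 1, -3]]

For real matrices with standard dot products, the defining identity <Ax, y> = <x, A^* y> gives (Ax)^T y = x^T (A^*) y, i.e. x^T A^T y = x^T (A^*) y. Since this holds for all x, y, we must have A^* = A^T. Therefore
A^* =
[[-3, -1, -3],
 [0, 1, -3]].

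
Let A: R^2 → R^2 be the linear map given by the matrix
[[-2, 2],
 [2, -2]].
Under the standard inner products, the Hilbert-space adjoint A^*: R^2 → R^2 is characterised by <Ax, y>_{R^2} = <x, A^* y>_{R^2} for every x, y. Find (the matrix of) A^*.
A^* = A^T =
[[-2, 2],
 [2, -2]]

For real matrices with standard dot products, the defining identity <Ax, y> = <x, A^* y> gives (Ax)^T y = x^T (A^*) y, i.e. x^T A^T y = x^T (A^*) y. Since this holds for all x, y, we must have A^* = A^T. Therefore
A^* =
[[-2, 2],
 [2, -2]].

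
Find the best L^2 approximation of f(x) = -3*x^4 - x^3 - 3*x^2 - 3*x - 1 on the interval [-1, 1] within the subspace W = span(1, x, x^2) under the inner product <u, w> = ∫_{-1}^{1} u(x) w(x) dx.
g(x) = -39*x^2/7 - 18*x/5 - 26/35

The best approximation g ∈ W is the orthogonal projection of f onto W. Writing g = a_0 + a_1 x + a_2 x^2, the coefficients solve the normal equations G · a = b where
  G_{ij} = <φ_i, φ_j> and b_i = <f, φ_i>, with φ_0 = 1, φ_1 = x, φ_2 = x^2.
G =
  [2, 0, 2/3]
  [0, 2/3, 0]
  [2/3, 0, 2/5],
b = (-26/5, -12/5, -286/105).
Solving gives a_0 = -26/35, a_1 = -18/5, a_2 = -39/7, so
  g(x) = -39*x^2/7 - 18*x/5 - 26/35.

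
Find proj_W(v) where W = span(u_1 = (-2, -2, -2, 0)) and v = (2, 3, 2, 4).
proj_W(v) = (7/3, 7/3, 7/3, 0)

Set up U = [u_1 | ... | u_1] ∈ R^(4×1). The projector onto W = col(U) is P = U (U^T U)^(-1) U^T.
Compute U^T U =
  [12],
and U^T v = (-14).
Solve U^T U · c = U^T v for the coefficients: c = (-7/6). The projection is proj_W(v) = U c.
Check: (v - proj_W(v)) · u_1 = 0  (should be 0).
Result: proj_W(v) = (7/3, 7/3, 7/3, 0).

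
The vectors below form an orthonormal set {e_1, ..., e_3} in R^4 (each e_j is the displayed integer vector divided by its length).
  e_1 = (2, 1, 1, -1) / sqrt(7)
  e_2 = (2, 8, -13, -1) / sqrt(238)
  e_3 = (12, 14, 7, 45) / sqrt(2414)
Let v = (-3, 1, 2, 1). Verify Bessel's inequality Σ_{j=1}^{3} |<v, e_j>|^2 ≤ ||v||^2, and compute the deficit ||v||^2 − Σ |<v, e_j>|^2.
Σ |<v, e_j>|^2 = 389/71; ||v||^2 = 15; deficit = 676/71

Write each e_j = u_j / sqrt(<u_j, u_j>) where u_j is the displayed integer vector. Then <v, e_j> = <v, u_j> / sqrt(<u_j, u_j>), so |<v, e_j>|^2 = <v, u_j>^2 / <u_j, u_j>.
Coefficients: <v, e_1> = -4/sqrt(7), <v, e_2> = -25/sqrt(238), <v, e_3> = 37/sqrt(2414).
Square and sum: Σ |<v, e_j>|^2 = 389/71.
Compute ||v||^2 = v·v = 15.
Deficit = 15 − 389/71 = 676/71 ≥ 0, confirming Bessel's inequality. (The deficit equals ||v − Σ <v,e_j> e_j||^2, the squared distance from v to span{e_j}.)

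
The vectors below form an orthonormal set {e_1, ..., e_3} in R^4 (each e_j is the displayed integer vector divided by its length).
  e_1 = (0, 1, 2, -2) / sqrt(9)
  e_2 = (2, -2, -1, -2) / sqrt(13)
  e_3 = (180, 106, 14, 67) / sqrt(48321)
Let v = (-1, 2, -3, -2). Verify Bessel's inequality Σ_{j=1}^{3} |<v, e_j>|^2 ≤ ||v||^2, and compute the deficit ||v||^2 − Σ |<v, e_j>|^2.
Σ |<v, e_j>|^2 = 209/413; ||v||^2 = 18; deficit = 7225/413

Write each e_j = u_j / sqrt(<u_j, u_j>) where u_j is the displayed integer vector. Then <v, e_j> = <v, u_j> / sqrt(<u_j, u_j>), so |<v, e_j>|^2 = <v, u_j>^2 / <u_j, u_j>.
Coefficients: <v, e_1> = 0/sqrt(9), <v, e_2> = 1/sqrt(13), <v, e_3> = -144/sqrt(48321).
Square and sum: Σ |<v, e_j>|^2 = 209/413.
Compute ||v||^2 = v·v = 18.
Deficit = 18 − 209/413 = 7225/413 ≥ 0, confirming Bessel's inequality. (The deficit equals ||v − Σ <v,e_j> e_j||^2, the squared distance from v to span{e_j}.)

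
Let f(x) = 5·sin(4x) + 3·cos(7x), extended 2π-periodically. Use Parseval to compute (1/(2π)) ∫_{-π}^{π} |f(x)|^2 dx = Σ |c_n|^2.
Σ |c_n|^2 = 17

Expand |f|^2 and use orthogonality of {sin(nx), cos(mx)} on [-π, π]:
  ∫_{-π}^{π} sin(nx)^2 dx = π, ∫ cos(mx)^2 dx = π, and cross terms integrate to 0.
So ∫_{-π}^{π} f(x)^2 dx = 5^2 · π + 3^2 · π = (25 + 9)π.
Divide by 2π: (25 + 9)/2 = 17.
By Parseval, this equals Σ |c_n|^2.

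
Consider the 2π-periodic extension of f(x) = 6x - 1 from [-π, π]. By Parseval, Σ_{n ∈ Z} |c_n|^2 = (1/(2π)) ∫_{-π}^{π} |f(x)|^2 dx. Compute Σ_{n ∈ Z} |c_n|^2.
Σ |c_n|^2 = 12π^2 + 1

Expand and integrate term by term over [-π, π]:
  ∫ (6x)^2 dx = 36·(2π^3/3); ∫ 2·6·(-1)·x dx = 0 (odd integrand); ∫ (-1)^2 dx = 1·2π.
So (1/(2π)) ∫_{-π}^{π} (6x - 1)^2 dx = 36π^2/3 + 1 = 12π^2 + 1.
Parseval ⇒ Σ |c_n|^2 = 12π^2 + 1.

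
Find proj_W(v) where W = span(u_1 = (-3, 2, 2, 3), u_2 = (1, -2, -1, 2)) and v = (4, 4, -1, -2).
proj_W(v) = (205/251, 154/251, -64/251, -859/251)

Set up U = [u_1 | ... | u_2] ∈ R^(4×2). The projector onto W = col(U) is P = U (U^T U)^(-1) U^T.
Compute U^T U =
  [26, -3]
  [-3, 10],
and U^T v = (-12, -7).
Solve U^T U · c = U^T v for the coefficients: c = (-141/251, -218/251). The projection is proj_W(v) = U c.
Check: (v - proj_W(v)) · u_1 = 0  (should be 0).
Check: (v - proj_W(v)) · u_2 = 0  (should be 0).
Result: proj_W(v) = (205/251, 154/251, -64/251, -859/251).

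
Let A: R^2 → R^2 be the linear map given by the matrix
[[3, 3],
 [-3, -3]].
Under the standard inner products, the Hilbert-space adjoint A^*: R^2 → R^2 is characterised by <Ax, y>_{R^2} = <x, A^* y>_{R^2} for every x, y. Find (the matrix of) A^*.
A^* = A^T =
[[3, -3],
 [3, -3]]

For real matrices with standard dot products, the defining identity <Ax, y> = <x, A^* y> gives (Ax)^T y = x^T (A^*) y, i.e. x^T A^T y = x^T (A^*) y. Since this holds for all x, y, we must have A^* = A^T. Therefore
A^* =
[[3, -3],
 [3, -3]].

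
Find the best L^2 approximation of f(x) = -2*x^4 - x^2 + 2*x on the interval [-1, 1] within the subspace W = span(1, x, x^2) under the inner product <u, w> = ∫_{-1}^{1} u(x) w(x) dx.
g(x) = -19*x^2/7 + 2*x + 6/35

The best approximation g ∈ W is the orthogonal projection of f onto W. Writing g = a_0 + a_1 x + a_2 x^2, the coefficients solve the normal equations G · a = b where
  G_{ij} = <φ_i, φ_j> and b_i = <f, φ_i>, with φ_0 = 1, φ_1 = x, φ_2 = x^2.
G =
  [2, 0, 2/3]
  [0, 2/3, 0]
  [2/3, 0, 2/5],
b = (-22/15, 4/3, -34/35).
Solving gives a_0 = 6/35, a_1 = 2, a_2 = -19/7, so
  g(x) = -19*x^2/7 + 2*x + 6/35.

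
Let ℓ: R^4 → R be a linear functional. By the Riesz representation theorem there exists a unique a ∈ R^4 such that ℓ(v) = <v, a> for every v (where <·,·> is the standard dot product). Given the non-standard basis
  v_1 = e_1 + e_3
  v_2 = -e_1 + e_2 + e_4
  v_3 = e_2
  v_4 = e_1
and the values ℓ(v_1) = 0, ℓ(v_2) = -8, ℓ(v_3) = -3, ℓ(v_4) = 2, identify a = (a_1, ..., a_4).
a = (2, -3, -2, -3)

Write a = (a_1, ..., a_4) in the standard basis. For each basis vector v_i, ℓ(v_i) = <v_i, a> is a linear equation in the a_j's. Collect the n equations into a matrix system V a = ℓ, where row i of V is v_i (expressed in the standard basis). Since V is invertible (lower-triangular with 1s on the diagonal, up to permutation), solve by back-substitution:
  V =
[[1, 0, 1, 0],
 [-1, 1, 0, 1],
 [0, 1, 0, 0],
 [1, 0, 0, 0]]
  V a = (0, -8, -3, 2)
Solving gives a = (2, -3, -2, -3).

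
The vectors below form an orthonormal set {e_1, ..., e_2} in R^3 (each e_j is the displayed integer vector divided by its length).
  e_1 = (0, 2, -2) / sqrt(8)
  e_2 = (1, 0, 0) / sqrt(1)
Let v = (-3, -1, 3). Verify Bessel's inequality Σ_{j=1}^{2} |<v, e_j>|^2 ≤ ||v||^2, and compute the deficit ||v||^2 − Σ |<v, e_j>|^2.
Σ |<v, e_j>|^2 = 17; ||v||^2 = 19; deficit = 2

Write each e_j = u_j / sqrt(<u_j, u_j>) where u_j is the displayed integer vector. Then <v, e_j> = <v, u_j> / sqrt(<u_j, u_j>), so |<v, e_j>|^2 = <v, u_j>^2 / <u_j, u_j>.
Coefficients: <v, e_1> = -8/sqrt(8), <v, e_2> = -3/sqrt(1).
Square and sum: Σ |<v, e_j>|^2 = 17.
Compute ||v||^2 = v·v = 19.
Deficit = 19 − 17 = 2 ≥ 0, confirming Bessel's inequality. (The deficit equals ||v − Σ <v,e_j> e_j||^2, the squared distance from v to span{e_j}.)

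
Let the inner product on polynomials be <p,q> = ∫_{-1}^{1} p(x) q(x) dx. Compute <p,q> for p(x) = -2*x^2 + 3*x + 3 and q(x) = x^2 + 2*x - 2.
<p,q> = -62/15

Expand the product: p(x)·q(x) = -2*x^4 - x^3 + 13*x^2 - 6.
∫_{-1}^{1} of each monomial x^k gives [2/(k+1) if k even, 0 if k odd]. Integrating term-by-term (or equivalently evaluating the antiderivative F(x) = -2*x^5/5 - x^4/4 + 13*x^3/3 - 6*x at the endpoints):
  F(1) − F(−1) = -139/60 − (109/60) = -62/15.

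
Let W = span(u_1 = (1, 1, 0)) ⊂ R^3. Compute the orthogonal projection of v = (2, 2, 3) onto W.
proj_W(v) = (2, 2, 0)

Set up U = [u_1 | ... | u_1] ∈ R^(3×1). The projector onto W = col(U) is P = U (U^T U)^(-1) U^T.
Compute U^T U =
  [2],
and U^T v = (4).
Solve U^T U · c = U^T v for the coefficients: c = (2). The projection is proj_W(v) = U c.
Check: (v - proj_W(v)) · u_1 = 0  (should be 0).
Result: proj_W(v) = (2, 2, 0).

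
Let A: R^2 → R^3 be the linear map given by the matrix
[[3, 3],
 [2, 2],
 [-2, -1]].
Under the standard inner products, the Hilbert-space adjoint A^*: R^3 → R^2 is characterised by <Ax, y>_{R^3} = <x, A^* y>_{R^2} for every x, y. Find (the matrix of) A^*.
A^* = A^T =
[[3, 2, -2],
 [3, 2, -1]]

For real matrices with standard dot products, the defining identity <Ax, y> = <x, A^* y> gives (Ax)^T y = x^T (A^*) y, i.e. x^T A^T y = x^T (A^*) y. Since this holds for all x, y, we must have A^* = A^T. Therefore
A^* =
[[3, 2, -2],
 [3, 2, -1]].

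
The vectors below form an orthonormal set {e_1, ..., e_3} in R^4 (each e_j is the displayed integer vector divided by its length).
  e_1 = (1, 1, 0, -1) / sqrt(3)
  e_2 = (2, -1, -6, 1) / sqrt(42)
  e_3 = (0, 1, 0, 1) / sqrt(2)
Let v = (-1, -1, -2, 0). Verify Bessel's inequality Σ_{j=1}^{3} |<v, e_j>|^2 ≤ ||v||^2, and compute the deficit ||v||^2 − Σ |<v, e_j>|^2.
Σ |<v, e_j>|^2 = 33/7; ||v||^2 = 6; deficit = 9/7

Write each e_j = u_j / sqrt(<u_j, u_j>) where u_j is the displayed integer vector. Then <v, e_j> = <v, u_j> / sqrt(<u_j, u_j>), so |<v, e_j>|^2 = <v, u_j>^2 / <u_j, u_j>.
Coefficients: <v, e_1> = -2/sqrt(3), <v, e_2> = 11/sqrt(42), <v, e_3> = -1/sqrt(2).
Square and sum: Σ |<v, e_j>|^2 = 33/7.
Compute ||v||^2 = v·v = 6.
Deficit = 6 − 33/7 = 9/7 ≥ 0, confirming Bessel's inequality. (The deficit equals ||v − Σ <v,e_j> e_j||^2, the squared distance from v to span{e_j}.)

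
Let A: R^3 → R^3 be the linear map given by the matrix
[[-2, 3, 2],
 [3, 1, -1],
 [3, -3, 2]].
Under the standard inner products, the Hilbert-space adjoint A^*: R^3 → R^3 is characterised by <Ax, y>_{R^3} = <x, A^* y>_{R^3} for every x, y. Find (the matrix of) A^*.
A^* = A^T =
[[-2, 3, 3],
 [3, 1, -3],
 [2, -1, 2]]

For real matrices with standard dot products, the defining identity <Ax, y> = <x, A^* y> gives (Ax)^T y = x^T (A^*) y, i.e. x^T A^T y = x^T (A^*) y. Since this holds for all x, y, we must have A^* = A^T. Therefore
A^* =
[[-2, 3, 3],
 [3, 1, -3],
 [2, -1, 2]].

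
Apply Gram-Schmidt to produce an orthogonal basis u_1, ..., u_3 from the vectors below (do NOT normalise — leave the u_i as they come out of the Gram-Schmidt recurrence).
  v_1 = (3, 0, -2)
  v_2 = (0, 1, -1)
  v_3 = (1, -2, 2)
Orthogonal basis:
  u_1 = (3, 0, -2)
  u_2 = (-6/13, 1, -9/13)
  u_3 = (2/11, 3/11, 3/11)

Apply the Gram-Schmidt recurrence
  u_1 = v_1
  u_i = v_i − Σ_{j<i} ((v_i · u_j) / (u_j · u_j)) · u_j.

Step by step this gives:
  u_1 = (3, 0, -2)
  u_2 = (-6/13, 1, -9/13)
  u_3 = (2/11, 3/11, 3/11)

Orthogonality check:
  u_2 · u_1 = 0 (should be 0)
  u_3 · u_1 = 0 (should be 0)
  u_3 · u_2 = 0 (should be 0)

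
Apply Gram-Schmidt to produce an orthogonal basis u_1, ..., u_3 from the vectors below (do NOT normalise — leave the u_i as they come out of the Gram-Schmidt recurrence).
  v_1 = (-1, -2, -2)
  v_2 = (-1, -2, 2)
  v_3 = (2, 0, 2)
Orthogonal basis:
  u_1 = (-1, -2, -2)
  u_2 = (-8/9, -16/9, 20/9)
  u_3 = (8/5, -4/5, 0)

Apply the Gram-Schmidt recurrence
  u_1 = v_1
  u_i = v_i − Σ_{j<i} ((v_i · u_j) / (u_j · u_j)) · u_j.

Step by step this gives:
  u_1 = (-1, -2, -2)
  u_2 = (-8/9, -16/9, 20/9)
  u_3 = (8/5, -4/5, 0)

Orthogonality check:
  u_2 · u_1 = 0 (should be 0)
  u_3 · u_1 = 0 (should be 0)
  u_3 · u_2 = 0 (should be 0)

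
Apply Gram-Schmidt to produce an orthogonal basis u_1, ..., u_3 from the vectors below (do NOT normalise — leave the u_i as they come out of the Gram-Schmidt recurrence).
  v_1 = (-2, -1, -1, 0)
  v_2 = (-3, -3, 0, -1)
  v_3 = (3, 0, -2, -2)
Orthogonal basis:
  u_1 = (-2, -1, -1, 0)
  u_2 = (0, -3/2, 3/2, -1)
  u_3 = (5/3, -31/33, -79/33, -24/11)

Apply the Gram-Schmidt recurrence
  u_1 = v_1
  u_i = v_i − Σ_{j<i} ((v_i · u_j) / (u_j · u_j)) · u_j.

Step by step this gives:
  u_1 = (-2, -1, -1, 0)
  u_2 = (0, -3/2, 3/2, -1)
  u_3 = (5/3, -31/33, -79/33, -24/11)

Orthogonality check:
  u_2 · u_1 = 0 (should be 0)
  u_3 · u_1 = 0 (should be 0)
  u_3 · u_2 = 0 (should be 0)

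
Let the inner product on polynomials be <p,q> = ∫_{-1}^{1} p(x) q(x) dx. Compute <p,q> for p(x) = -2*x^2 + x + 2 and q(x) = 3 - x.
<p,q> = 22/3

Expand the product: p(x)·q(x) = 2*x^3 - 7*x^2 + x + 6.
∫_{-1}^{1} of each monomial x^k gives [2/(k+1) if k even, 0 if k odd]. Integrating term-by-term (or equivalently evaluating the antiderivative F(x) = x^4/2 - 7*x^3/3 + x^2/2 + 6*x at the endpoints):
  F(1) − F(−1) = 14/3 − (-8/3) = 22/3.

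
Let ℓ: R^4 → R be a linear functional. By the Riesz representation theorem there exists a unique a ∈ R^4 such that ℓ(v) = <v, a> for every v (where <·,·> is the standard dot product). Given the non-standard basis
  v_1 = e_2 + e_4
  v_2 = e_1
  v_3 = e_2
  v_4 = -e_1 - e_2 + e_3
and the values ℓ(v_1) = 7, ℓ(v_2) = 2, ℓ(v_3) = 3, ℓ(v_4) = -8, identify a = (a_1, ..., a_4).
a = (2, 3, -3, 4)

Write a = (a_1, ..., a_4) in the standard basis. For each basis vector v_i, ℓ(v_i) = <v_i, a> is a linear equation in the a_j's. Collect the n equations into a matrix system V a = ℓ, where row i of V is v_i (expressed in the standard basis). Since V is invertible (lower-triangular with 1s on the diagonal, up to permutation), solve by back-substitution:
  V =
[[0, 1, 0, 1],
 [1, 0, 0, 0],
 [0, 1, 0, 0],
 [-1, -1, 1, 0]]
  V a = (7, 2, 3, -8)
Solving gives a = (2, 3, -3, 4).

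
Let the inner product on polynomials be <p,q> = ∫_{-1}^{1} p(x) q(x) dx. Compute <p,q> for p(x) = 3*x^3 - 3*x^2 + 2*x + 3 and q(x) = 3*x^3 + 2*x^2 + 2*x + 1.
<p,q> = 1642/105

Expand the product: p(x)·q(x) = 9*x^6 - 3*x^5 + 6*x^4 + 10*x^3 + 7*x^2 + 8*x + 3.
∫_{-1}^{1} of each monomial x^k gives [2/(k+1) if k even, 0 if k odd]. Integrating term-by-term (or equivalently evaluating the antiderivative F(x) = 9*x^7/7 - x^6/2 + 6*x^5/5 + 5*x^4/2 + 7*x^3/3 + 4*x^2 + 3*x at the endpoints):
  F(1) − F(−1) = 1451/105 − (-191/105) = 1642/105.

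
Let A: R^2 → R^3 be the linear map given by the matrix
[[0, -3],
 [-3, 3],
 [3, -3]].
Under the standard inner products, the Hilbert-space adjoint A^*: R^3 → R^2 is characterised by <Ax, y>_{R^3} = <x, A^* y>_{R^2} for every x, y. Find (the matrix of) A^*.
A^* = A^T =
[[0, -3, 3],
 [-3, 3, -3]]

For real matrices with standard dot products, the defining identity <Ax, y> = <x, A^* y> gives (Ax)^T y = x^T (A^*) y, i.e. x^T A^T y = x^T (A^*) y. Since this holds for all x, y, we must have A^* = A^T. Therefore
A^* =
[[0, -3, 3],
 [-3, 3, -3]].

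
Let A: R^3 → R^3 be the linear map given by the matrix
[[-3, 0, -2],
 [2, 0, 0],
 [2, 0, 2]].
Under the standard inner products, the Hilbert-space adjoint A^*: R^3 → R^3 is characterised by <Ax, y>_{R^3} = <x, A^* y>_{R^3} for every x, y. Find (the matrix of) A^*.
A^* = A^T =
[[-3, 2, 2],
 [0, 0, 0],
 [-2, 0, 2]]

For real matrices with standard dot products, the defining identity <Ax, y> = <x, A^* y> gives (Ax)^T y = x^T (A^*) y, i.e. x^T A^T y = x^T (A^*) y. Since this holds for all x, y, we must have A^* = A^T. Therefore
A^* =
[[-3, 2, 2],
 [0, 0, 0],
 [-2, 0, 2]].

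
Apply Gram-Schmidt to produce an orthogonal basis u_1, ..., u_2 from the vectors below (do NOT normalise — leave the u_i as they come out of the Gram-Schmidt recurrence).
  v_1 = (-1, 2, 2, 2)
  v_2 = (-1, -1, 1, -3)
Orthogonal basis:
  u_1 = (-1, 2, 2, 2)
  u_2 = (-18/13, -3/13, 23/13, -29/13)

Apply the Gram-Schmidt recurrence
  u_1 = v_1
  u_i = v_i − Σ_{j<i} ((v_i · u_j) / (u_j · u_j)) · u_j.

Step by step this gives:
  u_1 = (-1, 2, 2, 2)
  u_2 = (-18/13, -3/13, 23/13, -29/13)

Orthogonality check:
  u_2 · u_1 = 0 (should be 0)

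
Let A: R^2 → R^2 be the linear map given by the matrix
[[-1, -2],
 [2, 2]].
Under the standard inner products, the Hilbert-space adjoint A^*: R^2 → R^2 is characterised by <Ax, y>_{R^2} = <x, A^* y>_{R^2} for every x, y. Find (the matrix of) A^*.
A^* = A^T =
[[-1, 2],
 [-2, 2]]

For real matrices with standard dot products, the defining identity <Ax, y> = <x, A^* y> gives (Ax)^T y = x^T (A^*) y, i.e. x^T A^T y = x^T (A^*) y. Since this holds for all x, y, we must have A^* = A^T. Therefore
A^* =
[[-1, 2],
 [-2, 2]].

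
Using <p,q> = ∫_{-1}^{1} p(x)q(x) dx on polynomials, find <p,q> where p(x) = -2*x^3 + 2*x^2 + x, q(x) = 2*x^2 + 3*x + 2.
<p,q> = 58/15

Expand the product: p(x)·q(x) = -4*x^5 - 2*x^4 + 4*x^3 + 7*x^2 + 2*x.
∫_{-1}^{1} of each monomial x^k gives [2/(k+1) if k even, 0 if k odd]. Integrating term-by-term (or equivalently evaluating the antiderivative F(x) = -2*x^6/3 - 2*x^5/5 + x^4 + 7*x^3/3 + x^2 at the endpoints):
  F(1) − F(−1) = 49/15 − (-3/5) = 58/15.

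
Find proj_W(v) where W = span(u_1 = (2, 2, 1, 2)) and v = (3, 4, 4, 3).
proj_W(v) = (48/13, 48/13, 24/13, 48/13)

Set up U = [u_1 | ... | u_1] ∈ R^(4×1). The projector onto W = col(U) is P = U (U^T U)^(-1) U^T.
Compute U^T U =
  [13],
and U^T v = (24).
Solve U^T U · c = U^T v for the coefficients: c = (24/13). The projection is proj_W(v) = U c.
Check: (v - proj_W(v)) · u_1 = 0  (should be 0).
Result: proj_W(v) = (48/13, 48/13, 24/13, 48/13).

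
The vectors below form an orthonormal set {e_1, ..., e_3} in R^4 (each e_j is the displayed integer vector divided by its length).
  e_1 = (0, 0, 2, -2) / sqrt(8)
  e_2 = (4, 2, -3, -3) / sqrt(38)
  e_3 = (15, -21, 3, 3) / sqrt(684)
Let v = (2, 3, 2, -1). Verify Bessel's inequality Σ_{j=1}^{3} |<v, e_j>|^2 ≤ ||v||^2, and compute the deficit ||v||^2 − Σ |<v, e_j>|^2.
Σ |<v, e_j>|^2 = 9; ||v||^2 = 18; deficit = 9

Write each e_j = u_j / sqrt(<u_j, u_j>) where u_j is the displayed integer vector. Then <v, e_j> = <v, u_j> / sqrt(<u_j, u_j>), so |<v, e_j>|^2 = <v, u_j>^2 / <u_j, u_j>.
Coefficients: <v, e_1> = 6/sqrt(8), <v, e_2> = 11/sqrt(38), <v, e_3> = -30/sqrt(684).
Square and sum: Σ |<v, e_j>|^2 = 9.
Compute ||v||^2 = v·v = 18.
Deficit = 18 − 9 = 9 ≥ 0, confirming Bessel's inequality. (The deficit equals ||v − Σ <v,e_j> e_j||^2, the squared distance from v to span{e_j}.)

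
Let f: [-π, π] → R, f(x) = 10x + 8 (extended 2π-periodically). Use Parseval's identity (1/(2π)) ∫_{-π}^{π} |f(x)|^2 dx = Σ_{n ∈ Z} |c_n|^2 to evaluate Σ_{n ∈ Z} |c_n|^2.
Σ |c_n|^2 = 100π^2/3 + 64

Expand and integrate term by term over [-π, π]:
  ∫ (10x)^2 dx = 100·(2π^3/3); ∫ 2·10·(8)·x dx = 0 (odd integrand); ∫ 8^2 dx = 64·2π.
So (1/(2π)) ∫_{-π}^{π} (10x + 8)^2 dx = 100π^2/3 + 64 = 100π^2/3 + 64.
Parseval ⇒ Σ |c_n|^2 = 100π^2/3 + 64.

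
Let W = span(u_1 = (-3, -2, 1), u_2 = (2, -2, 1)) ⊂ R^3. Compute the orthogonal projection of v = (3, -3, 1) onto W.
proj_W(v) = (3, -14/5, 7/5)

Set up U = [u_1 | ... | u_2] ∈ R^(3×2). The projector onto W = col(U) is P = U (U^T U)^(-1) U^T.
Compute U^T U =
  [14, -1]
  [-1, 9],
and U^T v = (-2, 13).
Solve U^T U · c = U^T v for the coefficients: c = (-1/25, 36/25). The projection is proj_W(v) = U c.
Check: (v - proj_W(v)) · u_1 = 0  (should be 0).
Check: (v - proj_W(v)) · u_2 = 0  (should be 0).
Result: proj_W(v) = (3, -14/5, 7/5).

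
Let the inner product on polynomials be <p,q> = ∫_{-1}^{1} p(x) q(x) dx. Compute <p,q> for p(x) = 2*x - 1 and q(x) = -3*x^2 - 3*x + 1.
<p,q> = -4

Expand the product: p(x)·q(x) = -6*x^3 - 3*x^2 + 5*x - 1.
∫_{-1}^{1} of each monomial x^k gives [2/(k+1) if k even, 0 if k odd]. Integrating term-by-term (or equivalently evaluating the antiderivative F(x) = -3*x^4/2 - x^3 + 5*x^2/2 - x at the endpoints):
  F(1) − F(−1) = -1 − (3) = -4.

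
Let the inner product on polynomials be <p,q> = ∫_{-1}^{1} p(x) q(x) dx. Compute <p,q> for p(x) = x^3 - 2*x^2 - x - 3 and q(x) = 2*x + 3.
<p,q> = -338/15

Expand the product: p(x)·q(x) = 2*x^4 - x^3 - 8*x^2 - 9*x - 9.
∫_{-1}^{1} of each monomial x^k gives [2/(k+1) if k even, 0 if k odd]. Integrating term-by-term (or equivalently evaluating the antiderivative F(x) = 2*x^5/5 - x^4/4 - 8*x^3/3 - 9*x^2/2 - 9*x at the endpoints):
  F(1) − F(−1) = -961/60 − (391/60) = -338/15.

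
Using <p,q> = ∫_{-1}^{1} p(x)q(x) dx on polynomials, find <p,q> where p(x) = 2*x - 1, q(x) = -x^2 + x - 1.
<p,q> = 4

Expand the product: p(x)·q(x) = -2*x^3 + 3*x^2 - 3*x + 1.
∫_{-1}^{1} of each monomial x^k gives [2/(k+1) if k even, 0 if k odd]. Integrating term-by-term (or equivalently evaluating the antiderivative F(x) = -x^4/2 + x^3 - 3*x^2/2 + x at the endpoints):
  F(1) − F(−1) = 0 − (-4) = 4.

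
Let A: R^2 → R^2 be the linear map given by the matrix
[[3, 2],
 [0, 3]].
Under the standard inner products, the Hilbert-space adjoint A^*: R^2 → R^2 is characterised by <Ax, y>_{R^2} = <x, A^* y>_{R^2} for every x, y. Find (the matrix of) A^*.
A^* = A^T =
[[3, 0],
 [2, 3]]

For real matrices with standard dot products, the defining identity <Ax, y> = <x, A^* y> gives (Ax)^T y = x^T (A^*) y, i.e. x^T A^T y = x^T (A^*) y. Since this holds for all x, y, we must have A^* = A^T. Therefore
A^* =
[[3, 0],
 [2, 3]].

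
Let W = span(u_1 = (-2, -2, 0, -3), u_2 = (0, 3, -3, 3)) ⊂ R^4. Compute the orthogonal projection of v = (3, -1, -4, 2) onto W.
proj_W(v) = (5/13, 45/26, -35/26, 25/13)

Set up U = [u_1 | ... | u_2] ∈ R^(4×2). The projector onto W = col(U) is P = U (U^T U)^(-1) U^T.
Compute U^T U =
  [17, -15]
  [-15, 27],
and U^T v = (-10, 15).
Solve U^T U · c = U^T v for the coefficients: c = (-5/26, 35/78). The projection is proj_W(v) = U c.
Check: (v - proj_W(v)) · u_1 = 0  (should be 0).
Check: (v - proj_W(v)) · u_2 = 0  (should be 0).
Result: proj_W(v) = (5/13, 45/26, -35/26, 25/13).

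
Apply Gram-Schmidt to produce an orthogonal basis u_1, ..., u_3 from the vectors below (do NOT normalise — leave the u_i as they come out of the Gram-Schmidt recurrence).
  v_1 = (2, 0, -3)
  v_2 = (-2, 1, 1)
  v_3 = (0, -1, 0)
Orthogonal basis:
  u_1 = (2, 0, -3)
  u_2 = (-12/13, 1, -8/13)
  u_3 = (-12/29, -16/29, -8/29)

Apply the Gram-Schmidt recurrence
  u_1 = v_1
  u_i = v_i − Σ_{j<i} ((v_i · u_j) / (u_j · u_j)) · u_j.

Step by step this gives:
  u_1 = (2, 0, -3)
  u_2 = (-12/13, 1, -8/13)
  u_3 = (-12/29, -16/29, -8/29)

Orthogonality check:
  u_2 · u_1 = 0 (should be 0)
  u_3 · u_1 = 0 (should be 0)
  u_3 · u_2 = 0 (should be 0)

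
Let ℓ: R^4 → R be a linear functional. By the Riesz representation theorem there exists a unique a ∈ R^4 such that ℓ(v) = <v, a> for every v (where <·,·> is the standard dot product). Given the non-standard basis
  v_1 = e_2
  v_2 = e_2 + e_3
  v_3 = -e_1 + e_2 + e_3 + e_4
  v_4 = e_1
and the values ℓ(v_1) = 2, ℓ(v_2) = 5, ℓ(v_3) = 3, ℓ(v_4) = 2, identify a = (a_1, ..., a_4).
a = (2, 2, 3, 0)

Write a = (a_1, ..., a_4) in the standard basis. For each basis vector v_i, ℓ(v_i) = <v_i, a> is a linear equation in the a_j's. Collect the n equations into a matrix system V a = ℓ, where row i of V is v_i (expressed in the standard basis). Since V is invertible (lower-triangular with 1s on the diagonal, up to permutation), solve by back-substitution:
  V =
[[0, 1, 0, 0],
 [0, 1, 1, 0],
 [-1, 1, 1, 1],
 [1, 0, 0, 0]]
  V a = (2, 5, 3, 2)
Solving gives a = (2, 2, 3, 0).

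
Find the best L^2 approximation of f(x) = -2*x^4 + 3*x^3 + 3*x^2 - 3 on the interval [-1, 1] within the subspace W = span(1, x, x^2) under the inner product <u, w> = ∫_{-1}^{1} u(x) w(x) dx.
g(x) = 9*x^2/7 + 9*x/5 - 99/35

The best approximation g ∈ W is the orthogonal projection of f onto W. Writing g = a_0 + a_1 x + a_2 x^2, the coefficients solve the normal equations G · a = b where
  G_{ij} = <φ_i, φ_j> and b_i = <f, φ_i>, with φ_0 = 1, φ_1 = x, φ_2 = x^2.
G =
  [2, 0, 2/3]
  [0, 2/3, 0]
  [2/3, 0, 2/5],
b = (-24/5, 6/5, -48/35).
Solving gives a_0 = -99/35, a_1 = 9/5, a_2 = 9/7, so
  g(x) = 9*x^2/7 + 9*x/5 - 99/35.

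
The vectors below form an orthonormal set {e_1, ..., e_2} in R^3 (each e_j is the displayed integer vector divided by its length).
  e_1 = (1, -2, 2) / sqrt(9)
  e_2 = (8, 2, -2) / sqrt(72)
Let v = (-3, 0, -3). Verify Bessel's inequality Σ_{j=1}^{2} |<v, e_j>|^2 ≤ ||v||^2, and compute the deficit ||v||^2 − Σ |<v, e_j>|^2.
Σ |<v, e_j>|^2 = 27/2; ||v||^2 = 18; deficit = 9/2

Write each e_j = u_j / sqrt(<u_j, u_j>) where u_j is the displayed integer vector. Then <v, e_j> = <v, u_j> / sqrt(<u_j, u_j>), so |<v, e_j>|^2 = <v, u_j>^2 / <u_j, u_j>.
Coefficients: <v, e_1> = -9/sqrt(9), <v, e_2> = -18/sqrt(72).
Square and sum: Σ |<v, e_j>|^2 = 27/2.
Compute ||v||^2 = v·v = 18.
Deficit = 18 − 27/2 = 9/2 ≥ 0, confirming Bessel's inequality. (The deficit equals ||v − Σ <v,e_j> e_j||^2, the squared distance from v to span{e_j}.)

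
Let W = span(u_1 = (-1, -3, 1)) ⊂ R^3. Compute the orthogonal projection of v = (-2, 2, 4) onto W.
proj_W(v) = (0, 0, 0)

Set up U = [u_1 | ... | u_1] ∈ R^(3×1). The projector onto W = col(U) is P = U (U^T U)^(-1) U^T.
Compute U^T U =
  [11],
and U^T v = (0).
Solve U^T U · c = U^T v for the coefficients: c = (0). The projection is proj_W(v) = U c.
Check: (v - proj_W(v)) · u_1 = 0  (should be 0).
Result: proj_W(v) = (0, 0, 0).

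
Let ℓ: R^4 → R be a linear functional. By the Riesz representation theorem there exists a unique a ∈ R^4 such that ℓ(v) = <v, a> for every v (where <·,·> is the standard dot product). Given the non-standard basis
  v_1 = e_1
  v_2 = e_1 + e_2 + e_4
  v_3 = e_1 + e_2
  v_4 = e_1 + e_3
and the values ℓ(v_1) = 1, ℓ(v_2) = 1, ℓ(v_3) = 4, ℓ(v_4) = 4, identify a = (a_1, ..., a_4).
a = (1, 3, 3, -3)

Write a = (a_1, ..., a_4) in the standard basis. For each basis vector v_i, ℓ(v_i) = <v_i, a> is a linear equation in the a_j's. Collect the n equations into a matrix system V a = ℓ, where row i of V is v_i (expressed in the standard basis). Since V is invertible (lower-triangular with 1s on the diagonal, up to permutation), solve by back-substitution:
  V =
[[1, 0, 0, 0],
 [1, 1, 0, 1],
 [1, 1, 0, 0],
 [1, 0, 1, 0]]
  V a = (1, 1, 4, 4)
Solving gives a = (1, 3, 3, -3).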